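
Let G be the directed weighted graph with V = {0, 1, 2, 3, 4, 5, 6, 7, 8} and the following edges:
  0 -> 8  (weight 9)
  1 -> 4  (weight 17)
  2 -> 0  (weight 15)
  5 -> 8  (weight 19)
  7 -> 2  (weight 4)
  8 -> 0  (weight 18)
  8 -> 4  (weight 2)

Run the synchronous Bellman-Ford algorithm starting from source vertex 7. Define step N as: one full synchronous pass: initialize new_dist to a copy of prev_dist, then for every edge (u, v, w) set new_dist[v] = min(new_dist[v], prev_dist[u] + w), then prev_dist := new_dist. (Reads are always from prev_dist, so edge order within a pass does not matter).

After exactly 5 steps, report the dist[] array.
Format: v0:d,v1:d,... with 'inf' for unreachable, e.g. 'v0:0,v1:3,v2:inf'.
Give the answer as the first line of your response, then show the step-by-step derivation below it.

v0:19,v1:inf,v2:4,v3:inf,v4:30,v5:inf,v6:inf,v7:0,v8:28

step 1: dist = v0:inf,v1:inf,v2:4,v3:inf,v4:inf,v5:inf,v6:inf,v7:0,v8:inf
step 2: dist = v0:19,v1:inf,v2:4,v3:inf,v4:inf,v5:inf,v6:inf,v7:0,v8:inf
step 3: dist = v0:19,v1:inf,v2:4,v3:inf,v4:inf,v5:inf,v6:inf,v7:0,v8:28
step 4: dist = v0:19,v1:inf,v2:4,v3:inf,v4:30,v5:inf,v6:inf,v7:0,v8:28
step 5: dist = v0:19,v1:inf,v2:4,v3:inf,v4:30,v5:inf,v6:inf,v7:0,v8:28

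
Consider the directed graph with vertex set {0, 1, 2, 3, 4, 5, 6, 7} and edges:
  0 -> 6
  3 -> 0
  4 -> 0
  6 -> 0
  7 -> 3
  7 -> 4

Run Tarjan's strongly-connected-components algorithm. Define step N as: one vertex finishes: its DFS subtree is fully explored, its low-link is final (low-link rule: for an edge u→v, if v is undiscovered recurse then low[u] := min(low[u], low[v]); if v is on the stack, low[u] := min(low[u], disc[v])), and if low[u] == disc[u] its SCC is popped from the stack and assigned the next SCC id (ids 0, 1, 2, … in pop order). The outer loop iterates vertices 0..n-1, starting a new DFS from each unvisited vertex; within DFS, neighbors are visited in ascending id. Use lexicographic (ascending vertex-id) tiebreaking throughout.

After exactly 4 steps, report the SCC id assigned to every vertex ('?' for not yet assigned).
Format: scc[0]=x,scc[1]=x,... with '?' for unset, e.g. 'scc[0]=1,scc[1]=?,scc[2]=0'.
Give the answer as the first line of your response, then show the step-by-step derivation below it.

scc[0]=0,scc[1]=1,scc[2]=2,scc[3]=?,scc[4]=?,scc[5]=?,scc[6]=0,scc[7]=?

step 1: low=(low[0]=0,low[1]=?,low[2]=?,low[3]=?,low[4]=?,low[5]=?,low[6]=0,low[7]=?); scc=(scc[0]=?,scc[1]=?,scc[2]=?,scc[3]=?,scc[4]=?,scc[5]=?,scc[6]=?,scc[7]=?)
step 2: low=(low[0]=0,low[1]=?,low[2]=?,low[3]=?,low[4]=?,low[5]=?,low[6]=0,low[7]=?); scc=(scc[0]=0,scc[1]=?,scc[2]=?,scc[3]=?,scc[4]=?,scc[5]=?,scc[6]=0,scc[7]=?)
step 3: low=(low[0]=0,low[1]=2,low[2]=?,low[3]=?,low[4]=?,low[5]=?,low[6]=0,low[7]=?); scc=(scc[0]=0,scc[1]=1,scc[2]=?,scc[3]=?,scc[4]=?,scc[5]=?,scc[6]=0,scc[7]=?)
step 4: low=(low[0]=0,low[1]=2,low[2]=3,low[3]=?,low[4]=?,low[5]=?,low[6]=0,low[7]=?); scc=(scc[0]=0,scc[1]=1,scc[2]=2,scc[3]=?,scc[4]=?,scc[5]=?,scc[6]=0,scc[7]=?)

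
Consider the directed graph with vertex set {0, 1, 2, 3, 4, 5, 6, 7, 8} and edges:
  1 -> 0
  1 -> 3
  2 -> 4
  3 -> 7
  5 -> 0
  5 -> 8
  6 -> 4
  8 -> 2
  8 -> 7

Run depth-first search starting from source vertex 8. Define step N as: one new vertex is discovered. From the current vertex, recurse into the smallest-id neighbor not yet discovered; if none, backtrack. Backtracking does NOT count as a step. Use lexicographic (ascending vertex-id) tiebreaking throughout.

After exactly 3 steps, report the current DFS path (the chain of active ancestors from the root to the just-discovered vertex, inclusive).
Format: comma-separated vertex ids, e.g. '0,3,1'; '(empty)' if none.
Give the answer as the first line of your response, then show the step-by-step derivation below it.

8,2,4

step 1: discover 8; path=8; order=8
step 2: discover 2; path=8>2; order=8,2
step 3: discover 4; path=8>2>4; order=8,2,4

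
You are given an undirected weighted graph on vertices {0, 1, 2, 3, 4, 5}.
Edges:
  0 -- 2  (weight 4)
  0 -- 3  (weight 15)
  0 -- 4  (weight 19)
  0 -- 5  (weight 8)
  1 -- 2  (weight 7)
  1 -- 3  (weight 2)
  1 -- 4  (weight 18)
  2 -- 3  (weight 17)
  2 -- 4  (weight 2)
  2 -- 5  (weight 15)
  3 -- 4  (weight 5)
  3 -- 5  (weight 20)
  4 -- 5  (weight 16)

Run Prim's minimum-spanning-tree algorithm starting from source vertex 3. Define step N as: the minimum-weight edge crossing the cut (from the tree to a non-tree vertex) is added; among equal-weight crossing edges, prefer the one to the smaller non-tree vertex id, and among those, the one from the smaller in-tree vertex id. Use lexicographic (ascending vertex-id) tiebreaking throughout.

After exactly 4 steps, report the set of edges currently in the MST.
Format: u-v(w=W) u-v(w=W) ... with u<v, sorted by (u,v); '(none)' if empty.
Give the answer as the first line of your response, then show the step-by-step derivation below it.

0-2(w=4) 1-3(w=2) 2-4(w=2) 3-4(w=5)

step 1: add edge 1-3 (w=2); MST = {1-3(w=2)}
step 2: add edge 3-4 (w=5); MST = {1-3(w=2) 3-4(w=5)}
step 3: add edge 2-4 (w=2); MST = {1-3(w=2) 2-4(w=2) 3-4(w=5)}
step 4: add edge 0-2 (w=4); MST = {0-2(w=4) 1-3(w=2) 2-4(w=2) 3-4(w=5)}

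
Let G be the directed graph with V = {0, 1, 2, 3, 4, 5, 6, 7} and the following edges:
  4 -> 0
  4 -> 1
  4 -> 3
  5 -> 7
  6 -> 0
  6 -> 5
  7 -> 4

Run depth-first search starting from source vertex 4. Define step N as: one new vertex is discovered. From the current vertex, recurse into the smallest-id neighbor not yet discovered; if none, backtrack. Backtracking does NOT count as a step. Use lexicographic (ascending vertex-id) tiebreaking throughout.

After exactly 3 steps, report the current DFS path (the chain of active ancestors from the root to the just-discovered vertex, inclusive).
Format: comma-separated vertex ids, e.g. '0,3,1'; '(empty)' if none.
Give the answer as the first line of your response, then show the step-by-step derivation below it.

4,1

step 1: discover 4; path=4; order=4
step 2: discover 0; path=4>0; order=4,0
step 3: discover 1; path=4>1; order=4,0,1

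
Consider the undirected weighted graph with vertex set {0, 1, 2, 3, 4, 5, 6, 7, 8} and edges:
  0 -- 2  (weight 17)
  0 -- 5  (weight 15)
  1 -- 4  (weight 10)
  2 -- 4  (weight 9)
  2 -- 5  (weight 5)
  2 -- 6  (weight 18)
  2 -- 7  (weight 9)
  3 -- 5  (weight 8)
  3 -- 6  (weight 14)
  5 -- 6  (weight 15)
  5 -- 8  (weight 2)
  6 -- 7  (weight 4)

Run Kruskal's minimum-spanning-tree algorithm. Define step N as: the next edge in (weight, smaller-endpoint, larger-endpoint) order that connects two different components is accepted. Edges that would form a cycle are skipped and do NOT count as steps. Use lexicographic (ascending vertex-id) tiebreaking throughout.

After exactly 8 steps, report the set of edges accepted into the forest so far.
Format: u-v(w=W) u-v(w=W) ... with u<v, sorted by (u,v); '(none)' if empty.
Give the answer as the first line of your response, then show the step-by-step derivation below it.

0-5(w=15) 1-4(w=10) 2-4(w=9) 2-5(w=5) 2-7(w=9) 3-5(w=8) 5-8(w=2) 6-7(w=4)

step 1: add edge 5-8 (w=2); MST = {5-8(w=2)}
step 2: add edge 6-7 (w=4); MST = {5-8(w=2) 6-7(w=4)}
step 3: add edge 2-5 (w=5); MST = {2-5(w=5) 5-8(w=2) 6-7(w=4)}
step 4: add edge 3-5 (w=8); MST = {2-5(w=5) 3-5(w=8) 5-8(w=2) 6-7(w=4)}
step 5: add edge 2-4 (w=9); MST = {2-4(w=9) 2-5(w=5) 3-5(w=8) 5-8(w=2) 6-7(w=4)}
step 6: add edge 2-7 (w=9); MST = {2-4(w=9) 2-5(w=5) 2-7(w=9) 3-5(w=8) 5-8(w=2) 6-7(w=4)}
step 7: add edge 1-4 (w=10); MST = {1-4(w=10) 2-4(w=9) 2-5(w=5) 2-7(w=9) 3-5(w=8) 5-8(w=2) 6-7(w=4)}
step 8: add edge 0-5 (w=15); MST = {0-5(w=15) 1-4(w=10) 2-4(w=9) 2-5(w=5) 2-7(w=9) 3-5(w=8) 5-8(w=2) 6-7(w=4)}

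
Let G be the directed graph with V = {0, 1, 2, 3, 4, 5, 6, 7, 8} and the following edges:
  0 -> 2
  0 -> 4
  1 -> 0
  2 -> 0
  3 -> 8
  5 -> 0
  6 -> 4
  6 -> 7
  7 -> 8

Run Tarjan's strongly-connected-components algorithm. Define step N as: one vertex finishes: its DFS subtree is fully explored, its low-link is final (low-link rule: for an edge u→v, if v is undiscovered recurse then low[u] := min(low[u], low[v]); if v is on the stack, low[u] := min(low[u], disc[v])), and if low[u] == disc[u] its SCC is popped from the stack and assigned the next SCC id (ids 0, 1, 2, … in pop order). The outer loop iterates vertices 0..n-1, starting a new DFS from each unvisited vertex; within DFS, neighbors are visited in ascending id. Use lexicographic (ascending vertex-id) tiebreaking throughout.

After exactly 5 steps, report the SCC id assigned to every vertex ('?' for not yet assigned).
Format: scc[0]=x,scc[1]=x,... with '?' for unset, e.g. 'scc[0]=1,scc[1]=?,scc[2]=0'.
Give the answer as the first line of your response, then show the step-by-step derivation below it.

scc[0]=1,scc[1]=2,scc[2]=1,scc[3]=?,scc[4]=0,scc[5]=?,scc[6]=?,scc[7]=?,scc[8]=3

step 1: low=(low[0]=0,low[1]=?,low[2]=0,low[3]=?,low[4]=?,low[5]=?,low[6]=?,low[7]=?,low[8]=?); scc=(scc[0]=?,scc[1]=?,scc[2]=?,scc[3]=?,scc[4]=?,scc[5]=?,scc[6]=?,scc[7]=?,scc[8]=?)
step 2: low=(low[0]=0,low[1]=?,low[2]=0,low[3]=?,low[4]=2,low[5]=?,low[6]=?,low[7]=?,low[8]=?); scc=(scc[0]=?,scc[1]=?,scc[2]=?,scc[3]=?,scc[4]=0,scc[5]=?,scc[6]=?,scc[7]=?,scc[8]=?)
step 3: low=(low[0]=0,low[1]=?,low[2]=0,low[3]=?,low[4]=2,low[5]=?,low[6]=?,low[7]=?,low[8]=?); scc=(scc[0]=1,scc[1]=?,scc[2]=1,scc[3]=?,scc[4]=0,scc[5]=?,scc[6]=?,scc[7]=?,scc[8]=?)
step 4: low=(low[0]=0,low[1]=3,low[2]=0,low[3]=?,low[4]=2,low[5]=?,low[6]=?,low[7]=?,low[8]=?); scc=(scc[0]=1,scc[1]=2,scc[2]=1,scc[3]=?,scc[4]=0,scc[5]=?,scc[6]=?,scc[7]=?,scc[8]=?)
step 5: low=(low[0]=0,low[1]=3,low[2]=0,low[3]=4,low[4]=2,low[5]=?,low[6]=?,low[7]=?,low[8]=5); scc=(scc[0]=1,scc[1]=2,scc[2]=1,scc[3]=?,scc[4]=0,scc[5]=?,scc[6]=?,scc[7]=?,scc[8]=3)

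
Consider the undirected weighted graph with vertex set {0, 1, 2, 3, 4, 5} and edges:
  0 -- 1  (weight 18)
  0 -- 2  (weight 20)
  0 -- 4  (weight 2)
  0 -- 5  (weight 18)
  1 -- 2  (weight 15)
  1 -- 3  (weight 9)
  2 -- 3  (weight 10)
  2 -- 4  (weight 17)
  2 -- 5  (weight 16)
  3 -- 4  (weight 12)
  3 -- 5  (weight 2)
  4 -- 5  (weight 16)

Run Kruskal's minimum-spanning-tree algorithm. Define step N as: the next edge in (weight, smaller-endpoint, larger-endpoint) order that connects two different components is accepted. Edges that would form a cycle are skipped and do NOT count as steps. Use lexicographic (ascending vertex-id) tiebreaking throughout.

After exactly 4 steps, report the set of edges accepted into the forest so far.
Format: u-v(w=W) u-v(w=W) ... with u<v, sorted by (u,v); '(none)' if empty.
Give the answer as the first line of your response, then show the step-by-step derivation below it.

0-4(w=2) 1-3(w=9) 2-3(w=10) 3-5(w=2)

step 1: add edge 0-4 (w=2); MST = {0-4(w=2)}
step 2: add edge 3-5 (w=2); MST = {0-4(w=2) 3-5(w=2)}
step 3: add edge 1-3 (w=9); MST = {0-4(w=2) 1-3(w=9) 3-5(w=2)}
step 4: add edge 2-3 (w=10); MST = {0-4(w=2) 1-3(w=9) 2-3(w=10) 3-5(w=2)}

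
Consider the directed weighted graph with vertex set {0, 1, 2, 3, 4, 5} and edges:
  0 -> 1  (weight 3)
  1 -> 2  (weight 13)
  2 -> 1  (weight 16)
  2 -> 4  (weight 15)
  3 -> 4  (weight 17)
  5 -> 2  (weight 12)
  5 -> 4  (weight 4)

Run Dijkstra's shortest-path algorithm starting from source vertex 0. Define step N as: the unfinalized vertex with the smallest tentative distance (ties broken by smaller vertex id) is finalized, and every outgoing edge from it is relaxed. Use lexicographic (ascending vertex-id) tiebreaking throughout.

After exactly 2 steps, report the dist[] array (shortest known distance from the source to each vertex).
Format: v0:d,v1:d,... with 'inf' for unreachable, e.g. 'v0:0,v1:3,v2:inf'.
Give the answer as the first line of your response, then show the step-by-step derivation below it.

v0:0,v1:3,v2:16,v3:inf,v4:inf,v5:inf

step 1: dist = v0:0,v1:3,v2:inf,v3:inf,v4:inf,v5:inf
step 2: dist = v0:0,v1:3,v2:16,v3:inf,v4:inf,v5:inf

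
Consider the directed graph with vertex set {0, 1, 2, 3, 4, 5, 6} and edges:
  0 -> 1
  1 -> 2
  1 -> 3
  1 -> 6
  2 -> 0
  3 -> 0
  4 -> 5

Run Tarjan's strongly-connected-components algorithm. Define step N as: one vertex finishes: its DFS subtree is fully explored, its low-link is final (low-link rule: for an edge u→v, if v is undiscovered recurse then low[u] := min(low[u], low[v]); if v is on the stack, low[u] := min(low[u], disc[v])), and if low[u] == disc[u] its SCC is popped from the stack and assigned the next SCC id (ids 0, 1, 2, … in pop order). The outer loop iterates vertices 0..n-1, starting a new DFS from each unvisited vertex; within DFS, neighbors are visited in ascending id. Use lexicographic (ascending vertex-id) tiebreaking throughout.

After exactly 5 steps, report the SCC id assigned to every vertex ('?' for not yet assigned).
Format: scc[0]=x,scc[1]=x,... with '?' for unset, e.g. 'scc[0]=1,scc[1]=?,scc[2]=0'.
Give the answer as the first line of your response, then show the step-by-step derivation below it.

scc[0]=1,scc[1]=1,scc[2]=1,scc[3]=1,scc[4]=?,scc[5]=?,scc[6]=0

step 1: low=(low[0]=0,low[1]=1,low[2]=0,low[3]=?,low[4]=?,low[5]=?,low[6]=?); scc=(scc[0]=?,scc[1]=?,scc[2]=?,scc[3]=?,scc[4]=?,scc[5]=?,scc[6]=?)
step 2: low=(low[0]=0,low[1]=0,low[2]=0,low[3]=0,low[4]=?,low[5]=?,low[6]=?); scc=(scc[0]=?,scc[1]=?,scc[2]=?,scc[3]=?,scc[4]=?,scc[5]=?,scc[6]=?)
step 3: low=(low[0]=0,low[1]=0,low[2]=0,low[3]=0,low[4]=?,low[5]=?,low[6]=4); scc=(scc[0]=?,scc[1]=?,scc[2]=?,scc[3]=?,scc[4]=?,scc[5]=?,scc[6]=0)
step 4: low=(low[0]=0,low[1]=0,low[2]=0,low[3]=0,low[4]=?,low[5]=?,low[6]=4); scc=(scc[0]=?,scc[1]=?,scc[2]=?,scc[3]=?,scc[4]=?,scc[5]=?,scc[6]=0)
step 5: low=(low[0]=0,low[1]=0,low[2]=0,low[3]=0,low[4]=?,low[5]=?,low[6]=4); scc=(scc[0]=1,scc[1]=1,scc[2]=1,scc[3]=1,scc[4]=?,scc[5]=?,scc[6]=0)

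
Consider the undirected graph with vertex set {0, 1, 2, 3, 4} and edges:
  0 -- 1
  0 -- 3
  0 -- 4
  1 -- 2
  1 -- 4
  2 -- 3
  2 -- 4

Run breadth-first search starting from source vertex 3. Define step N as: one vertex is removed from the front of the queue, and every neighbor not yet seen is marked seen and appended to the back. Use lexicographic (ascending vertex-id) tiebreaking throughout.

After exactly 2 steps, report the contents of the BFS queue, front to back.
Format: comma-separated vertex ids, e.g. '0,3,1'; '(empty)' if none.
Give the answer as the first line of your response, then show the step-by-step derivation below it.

2,1,4

step 1: dequeue 3; queue=[0,2]; order=3
step 2: dequeue 0; queue=[2,1,4]; order=3,0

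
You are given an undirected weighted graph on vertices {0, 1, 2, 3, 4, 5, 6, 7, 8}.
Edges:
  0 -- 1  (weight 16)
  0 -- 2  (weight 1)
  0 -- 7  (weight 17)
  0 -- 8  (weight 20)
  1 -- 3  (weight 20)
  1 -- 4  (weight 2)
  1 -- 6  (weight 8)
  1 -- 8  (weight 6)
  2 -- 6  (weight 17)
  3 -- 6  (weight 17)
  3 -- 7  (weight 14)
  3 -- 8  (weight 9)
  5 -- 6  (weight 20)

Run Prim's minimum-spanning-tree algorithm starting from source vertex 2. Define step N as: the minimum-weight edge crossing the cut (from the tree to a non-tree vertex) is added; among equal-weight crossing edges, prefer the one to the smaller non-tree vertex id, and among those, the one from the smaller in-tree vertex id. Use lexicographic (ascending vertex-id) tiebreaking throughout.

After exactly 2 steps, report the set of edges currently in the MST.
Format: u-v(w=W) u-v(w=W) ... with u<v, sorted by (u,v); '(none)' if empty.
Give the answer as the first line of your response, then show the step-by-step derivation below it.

0-1(w=16) 0-2(w=1)

step 1: add edge 0-2 (w=1); MST = {0-2(w=1)}
step 2: add edge 0-1 (w=16); MST = {0-1(w=16) 0-2(w=1)}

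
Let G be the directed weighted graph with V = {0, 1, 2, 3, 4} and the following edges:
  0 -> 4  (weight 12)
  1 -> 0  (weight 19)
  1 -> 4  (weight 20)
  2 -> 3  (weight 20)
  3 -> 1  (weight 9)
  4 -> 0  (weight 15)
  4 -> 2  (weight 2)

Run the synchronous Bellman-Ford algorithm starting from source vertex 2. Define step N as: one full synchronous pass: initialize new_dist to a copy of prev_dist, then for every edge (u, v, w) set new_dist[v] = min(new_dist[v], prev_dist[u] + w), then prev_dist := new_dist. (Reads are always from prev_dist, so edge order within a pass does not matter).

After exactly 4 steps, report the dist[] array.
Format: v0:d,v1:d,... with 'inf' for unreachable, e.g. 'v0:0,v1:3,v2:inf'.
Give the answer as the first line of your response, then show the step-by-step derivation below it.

v0:48,v1:29,v2:0,v3:20,v4:49

step 1: dist = v0:inf,v1:inf,v2:0,v3:20,v4:inf
step 2: dist = v0:inf,v1:29,v2:0,v3:20,v4:inf
step 3: dist = v0:48,v1:29,v2:0,v3:20,v4:49
step 4: dist = v0:48,v1:29,v2:0,v3:20,v4:49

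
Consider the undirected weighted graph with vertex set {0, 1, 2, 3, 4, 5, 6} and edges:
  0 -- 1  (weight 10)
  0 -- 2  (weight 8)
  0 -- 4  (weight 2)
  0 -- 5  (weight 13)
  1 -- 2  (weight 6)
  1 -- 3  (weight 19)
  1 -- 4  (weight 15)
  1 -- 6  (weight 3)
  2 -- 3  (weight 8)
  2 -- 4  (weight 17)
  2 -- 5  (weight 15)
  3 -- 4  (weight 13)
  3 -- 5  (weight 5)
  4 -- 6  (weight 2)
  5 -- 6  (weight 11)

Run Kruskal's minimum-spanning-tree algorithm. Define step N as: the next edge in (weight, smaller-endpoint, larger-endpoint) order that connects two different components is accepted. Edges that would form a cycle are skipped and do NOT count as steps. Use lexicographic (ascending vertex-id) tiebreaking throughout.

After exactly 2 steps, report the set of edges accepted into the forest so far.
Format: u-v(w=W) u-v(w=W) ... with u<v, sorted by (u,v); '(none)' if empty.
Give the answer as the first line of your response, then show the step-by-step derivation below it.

0-4(w=2) 4-6(w=2)

step 1: add edge 0-4 (w=2); MST = {0-4(w=2)}
step 2: add edge 4-6 (w=2); MST = {0-4(w=2) 4-6(w=2)}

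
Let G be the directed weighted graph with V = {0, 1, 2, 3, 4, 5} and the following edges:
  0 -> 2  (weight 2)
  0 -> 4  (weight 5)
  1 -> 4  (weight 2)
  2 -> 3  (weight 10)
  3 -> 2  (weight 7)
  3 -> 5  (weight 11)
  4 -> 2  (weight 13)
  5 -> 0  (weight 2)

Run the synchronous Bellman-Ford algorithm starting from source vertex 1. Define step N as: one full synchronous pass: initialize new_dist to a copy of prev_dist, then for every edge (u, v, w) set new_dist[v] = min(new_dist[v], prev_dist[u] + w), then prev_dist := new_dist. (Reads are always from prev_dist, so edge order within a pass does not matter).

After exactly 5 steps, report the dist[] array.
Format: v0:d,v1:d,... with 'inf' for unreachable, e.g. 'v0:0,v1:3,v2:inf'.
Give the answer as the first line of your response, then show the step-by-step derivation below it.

v0:38,v1:0,v2:15,v3:25,v4:2,v5:36

step 1: dist = v0:inf,v1:0,v2:inf,v3:inf,v4:2,v5:inf
step 2: dist = v0:inf,v1:0,v2:15,v3:inf,v4:2,v5:inf
step 3: dist = v0:inf,v1:0,v2:15,v3:25,v4:2,v5:inf
step 4: dist = v0:inf,v1:0,v2:15,v3:25,v4:2,v5:36
step 5: dist = v0:38,v1:0,v2:15,v3:25,v4:2,v5:36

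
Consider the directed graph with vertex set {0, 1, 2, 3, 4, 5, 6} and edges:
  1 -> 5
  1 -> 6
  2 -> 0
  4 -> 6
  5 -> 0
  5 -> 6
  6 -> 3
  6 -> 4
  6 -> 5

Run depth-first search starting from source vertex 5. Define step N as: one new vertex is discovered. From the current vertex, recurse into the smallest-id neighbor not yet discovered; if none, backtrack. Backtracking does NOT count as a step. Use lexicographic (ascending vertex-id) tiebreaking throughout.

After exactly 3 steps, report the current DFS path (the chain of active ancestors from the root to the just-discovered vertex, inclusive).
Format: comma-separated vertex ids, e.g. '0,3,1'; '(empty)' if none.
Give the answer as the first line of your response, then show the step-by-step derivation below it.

5,6

step 1: discover 5; path=5; order=5
step 2: discover 0; path=5>0; order=5,0
step 3: discover 6; path=5>6; order=5,0,6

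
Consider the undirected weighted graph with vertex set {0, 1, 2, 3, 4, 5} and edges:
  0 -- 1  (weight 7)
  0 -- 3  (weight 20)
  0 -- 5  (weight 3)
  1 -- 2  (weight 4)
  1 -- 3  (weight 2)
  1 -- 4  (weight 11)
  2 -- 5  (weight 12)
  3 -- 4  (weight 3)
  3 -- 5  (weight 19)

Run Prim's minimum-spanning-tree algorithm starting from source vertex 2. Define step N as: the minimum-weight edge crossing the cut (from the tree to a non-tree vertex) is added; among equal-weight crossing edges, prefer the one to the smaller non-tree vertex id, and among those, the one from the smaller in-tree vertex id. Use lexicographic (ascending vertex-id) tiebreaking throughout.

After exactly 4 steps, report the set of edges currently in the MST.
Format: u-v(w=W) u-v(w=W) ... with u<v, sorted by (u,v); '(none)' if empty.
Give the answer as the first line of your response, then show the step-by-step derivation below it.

0-1(w=7) 1-2(w=4) 1-3(w=2) 3-4(w=3)

step 1: add edge 1-2 (w=4); MST = {1-2(w=4)}
step 2: add edge 1-3 (w=2); MST = {1-2(w=4) 1-3(w=2)}
step 3: add edge 3-4 (w=3); MST = {1-2(w=4) 1-3(w=2) 3-4(w=3)}
step 4: add edge 0-1 (w=7); MST = {0-1(w=7) 1-2(w=4) 1-3(w=2) 3-4(w=3)}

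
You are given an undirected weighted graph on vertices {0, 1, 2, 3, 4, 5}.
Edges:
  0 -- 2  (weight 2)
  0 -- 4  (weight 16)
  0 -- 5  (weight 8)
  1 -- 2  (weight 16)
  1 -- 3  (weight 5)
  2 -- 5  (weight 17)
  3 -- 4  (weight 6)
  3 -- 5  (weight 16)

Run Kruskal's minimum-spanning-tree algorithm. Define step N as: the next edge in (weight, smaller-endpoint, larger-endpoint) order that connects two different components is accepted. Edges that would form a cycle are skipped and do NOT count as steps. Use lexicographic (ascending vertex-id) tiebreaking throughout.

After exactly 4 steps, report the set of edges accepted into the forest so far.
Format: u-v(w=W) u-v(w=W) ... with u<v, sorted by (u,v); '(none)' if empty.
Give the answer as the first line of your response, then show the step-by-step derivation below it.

0-2(w=2) 0-5(w=8) 1-3(w=5) 3-4(w=6)

step 1: add edge 0-2 (w=2); MST = {0-2(w=2)}
step 2: add edge 1-3 (w=5); MST = {0-2(w=2) 1-3(w=5)}
step 3: add edge 3-4 (w=6); MST = {0-2(w=2) 1-3(w=5) 3-4(w=6)}
step 4: add edge 0-5 (w=8); MST = {0-2(w=2) 0-5(w=8) 1-3(w=5) 3-4(w=6)}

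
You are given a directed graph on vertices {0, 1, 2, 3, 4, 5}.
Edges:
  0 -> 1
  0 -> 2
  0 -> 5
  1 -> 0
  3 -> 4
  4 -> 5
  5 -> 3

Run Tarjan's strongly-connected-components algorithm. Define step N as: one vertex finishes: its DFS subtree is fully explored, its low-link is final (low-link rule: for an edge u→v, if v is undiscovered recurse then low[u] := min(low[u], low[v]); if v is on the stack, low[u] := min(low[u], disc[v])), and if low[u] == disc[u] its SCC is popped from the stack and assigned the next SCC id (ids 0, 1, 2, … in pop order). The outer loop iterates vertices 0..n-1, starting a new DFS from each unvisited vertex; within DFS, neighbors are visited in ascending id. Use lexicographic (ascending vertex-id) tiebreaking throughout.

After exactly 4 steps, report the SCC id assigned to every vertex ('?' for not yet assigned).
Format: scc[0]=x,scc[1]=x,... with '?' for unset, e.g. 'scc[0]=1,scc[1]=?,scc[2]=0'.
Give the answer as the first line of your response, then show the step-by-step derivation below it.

scc[0]=?,scc[1]=?,scc[2]=0,scc[3]=?,scc[4]=?,scc[5]=?

step 1: low=(low[0]=0,low[1]=0,low[2]=?,low[3]=?,low[4]=?,low[5]=?); scc=(scc[0]=?,scc[1]=?,scc[2]=?,scc[3]=?,scc[4]=?,scc[5]=?)
step 2: low=(low[0]=0,low[1]=0,low[2]=2,low[3]=?,low[4]=?,low[5]=?); scc=(scc[0]=?,scc[1]=?,scc[2]=0,scc[3]=?,scc[4]=?,scc[5]=?)
step 3: low=(low[0]=0,low[1]=0,low[2]=2,low[3]=4,low[4]=3,low[5]=3); scc=(scc[0]=?,scc[1]=?,scc[2]=0,scc[3]=?,scc[4]=?,scc[5]=?)
step 4: low=(low[0]=0,low[1]=0,low[2]=2,low[3]=3,low[4]=3,low[5]=3); scc=(scc[0]=?,scc[1]=?,scc[2]=0,scc[3]=?,scc[4]=?,scc[5]=?)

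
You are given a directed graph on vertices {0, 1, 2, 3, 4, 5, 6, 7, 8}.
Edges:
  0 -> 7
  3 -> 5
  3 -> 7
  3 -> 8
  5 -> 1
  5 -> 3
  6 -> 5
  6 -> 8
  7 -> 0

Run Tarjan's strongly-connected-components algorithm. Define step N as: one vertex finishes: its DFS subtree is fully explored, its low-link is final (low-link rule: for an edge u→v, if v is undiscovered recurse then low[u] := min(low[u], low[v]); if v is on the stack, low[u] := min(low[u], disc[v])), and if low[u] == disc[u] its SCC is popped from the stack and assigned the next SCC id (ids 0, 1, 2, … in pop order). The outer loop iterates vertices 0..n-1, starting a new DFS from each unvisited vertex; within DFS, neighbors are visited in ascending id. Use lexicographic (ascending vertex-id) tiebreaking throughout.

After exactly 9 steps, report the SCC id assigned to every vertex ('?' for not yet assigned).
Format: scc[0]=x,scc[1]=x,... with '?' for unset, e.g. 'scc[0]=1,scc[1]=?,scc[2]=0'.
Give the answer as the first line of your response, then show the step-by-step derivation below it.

scc[0]=0,scc[1]=1,scc[2]=2,scc[3]=4,scc[4]=5,scc[5]=4,scc[6]=6,scc[7]=0,scc[8]=3

step 1: low=(low[0]=0,low[1]=?,low[2]=?,low[3]=?,low[4]=?,low[5]=?,low[6]=?,low[7]=0,low[8]=?); scc=(scc[0]=?,scc[1]=?,scc[2]=?,scc[3]=?,scc[4]=?,scc[5]=?,scc[6]=?,scc[7]=?,scc[8]=?)
step 2: low=(low[0]=0,low[1]=?,low[2]=?,low[3]=?,low[4]=?,low[5]=?,low[6]=?,low[7]=0,low[8]=?); scc=(scc[0]=0,scc[1]=?,scc[2]=?,scc[3]=?,scc[4]=?,scc[5]=?,scc[6]=?,scc[7]=0,scc[8]=?)
step 3: low=(low[0]=0,low[1]=2,low[2]=?,low[3]=?,low[4]=?,low[5]=?,low[6]=?,low[7]=0,low[8]=?); scc=(scc[0]=0,scc[1]=1,scc[2]=?,scc[3]=?,scc[4]=?,scc[5]=?,scc[6]=?,scc[7]=0,scc[8]=?)
step 4: low=(low[0]=0,low[1]=2,low[2]=3,low[3]=?,low[4]=?,low[5]=?,low[6]=?,low[7]=0,low[8]=?); scc=(scc[0]=0,scc[1]=1,scc[2]=2,scc[3]=?,scc[4]=?,scc[5]=?,scc[6]=?,scc[7]=0,scc[8]=?)
step 5: low=(low[0]=0,low[1]=2,low[2]=3,low[3]=4,low[4]=?,low[5]=4,low[6]=?,low[7]=0,low[8]=?); scc=(scc[0]=0,scc[1]=1,scc[2]=2,scc[3]=?,scc[4]=?,scc[5]=?,scc[6]=?,scc[7]=0,scc[8]=?)
step 6: low=(low[0]=0,low[1]=2,low[2]=3,low[3]=4,low[4]=?,low[5]=4,low[6]=?,low[7]=0,low[8]=6); scc=(scc[0]=0,scc[1]=1,scc[2]=2,scc[3]=?,scc[4]=?,scc[5]=?,scc[6]=?,scc[7]=0,scc[8]=3)
step 7: low=(low[0]=0,low[1]=2,low[2]=3,low[3]=4,low[4]=?,low[5]=4,low[6]=?,low[7]=0,low[8]=6); scc=(scc[0]=0,scc[1]=1,scc[2]=2,scc[3]=4,scc[4]=?,scc[5]=4,scc[6]=?,scc[7]=0,scc[8]=3)
step 8: low=(low[0]=0,low[1]=2,low[2]=3,low[3]=4,low[4]=7,low[5]=4,low[6]=?,low[7]=0,low[8]=6); scc=(scc[0]=0,scc[1]=1,scc[2]=2,scc[3]=4,scc[4]=5,scc[5]=4,scc[6]=?,scc[7]=0,scc[8]=3)
step 9: low=(low[0]=0,low[1]=2,low[2]=3,low[3]=4,low[4]=7,low[5]=4,low[6]=8,low[7]=0,low[8]=6); scc=(scc[0]=0,scc[1]=1,scc[2]=2,scc[3]=4,scc[4]=5,scc[5]=4,scc[6]=6,scc[7]=0,scc[8]=3)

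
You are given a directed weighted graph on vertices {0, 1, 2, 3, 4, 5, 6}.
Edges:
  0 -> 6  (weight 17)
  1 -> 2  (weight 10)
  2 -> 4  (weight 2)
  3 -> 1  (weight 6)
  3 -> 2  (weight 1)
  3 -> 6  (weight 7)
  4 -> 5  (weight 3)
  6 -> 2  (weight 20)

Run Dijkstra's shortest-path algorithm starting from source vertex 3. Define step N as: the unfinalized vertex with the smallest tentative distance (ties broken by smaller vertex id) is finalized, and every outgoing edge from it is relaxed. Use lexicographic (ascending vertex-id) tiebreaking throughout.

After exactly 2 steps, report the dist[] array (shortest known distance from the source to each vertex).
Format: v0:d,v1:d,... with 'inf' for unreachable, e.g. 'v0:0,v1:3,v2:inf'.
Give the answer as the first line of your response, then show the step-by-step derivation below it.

v0:inf,v1:6,v2:1,v3:0,v4:3,v5:inf,v6:7

step 1: dist = v0:inf,v1:6,v2:1,v3:0,v4:inf,v5:inf,v6:7
step 2: dist = v0:inf,v1:6,v2:1,v3:0,v4:3,v5:inf,v6:7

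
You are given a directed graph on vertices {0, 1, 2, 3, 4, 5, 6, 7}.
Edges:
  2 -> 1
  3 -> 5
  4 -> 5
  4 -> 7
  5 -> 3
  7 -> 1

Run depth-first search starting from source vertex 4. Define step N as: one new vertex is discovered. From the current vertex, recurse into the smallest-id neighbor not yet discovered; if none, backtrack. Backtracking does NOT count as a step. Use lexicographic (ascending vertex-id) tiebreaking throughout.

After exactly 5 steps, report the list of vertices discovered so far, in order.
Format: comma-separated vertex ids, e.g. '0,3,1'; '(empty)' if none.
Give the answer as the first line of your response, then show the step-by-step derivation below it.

4,5,3,7,1

step 1: discover 4; path=4; order=4
step 2: discover 5; path=4>5; order=4,5
step 3: discover 3; path=4>5>3; order=4,5,3
step 4: discover 7; path=4>7; order=4,5,3,7
step 5: discover 1; path=4>7>1; order=4,5,3,7,1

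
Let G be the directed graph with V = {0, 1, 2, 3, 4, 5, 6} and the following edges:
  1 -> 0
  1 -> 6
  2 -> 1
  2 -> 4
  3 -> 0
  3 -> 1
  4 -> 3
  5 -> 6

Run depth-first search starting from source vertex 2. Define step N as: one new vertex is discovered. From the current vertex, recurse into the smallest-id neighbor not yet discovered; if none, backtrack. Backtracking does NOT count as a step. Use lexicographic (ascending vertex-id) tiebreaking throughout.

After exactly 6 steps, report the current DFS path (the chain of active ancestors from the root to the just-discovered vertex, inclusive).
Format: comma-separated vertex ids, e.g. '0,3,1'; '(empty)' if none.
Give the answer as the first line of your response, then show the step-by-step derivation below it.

2,4,3

step 1: discover 2; path=2; order=2
step 2: discover 1; path=2>1; order=2,1
step 3: discover 0; path=2>1>0; order=2,1,0
step 4: discover 6; path=2>1>6; order=2,1,0,6
step 5: discover 4; path=2>4; order=2,1,0,6,4
step 6: discover 3; path=2>4>3; order=2,1,0,6,4,3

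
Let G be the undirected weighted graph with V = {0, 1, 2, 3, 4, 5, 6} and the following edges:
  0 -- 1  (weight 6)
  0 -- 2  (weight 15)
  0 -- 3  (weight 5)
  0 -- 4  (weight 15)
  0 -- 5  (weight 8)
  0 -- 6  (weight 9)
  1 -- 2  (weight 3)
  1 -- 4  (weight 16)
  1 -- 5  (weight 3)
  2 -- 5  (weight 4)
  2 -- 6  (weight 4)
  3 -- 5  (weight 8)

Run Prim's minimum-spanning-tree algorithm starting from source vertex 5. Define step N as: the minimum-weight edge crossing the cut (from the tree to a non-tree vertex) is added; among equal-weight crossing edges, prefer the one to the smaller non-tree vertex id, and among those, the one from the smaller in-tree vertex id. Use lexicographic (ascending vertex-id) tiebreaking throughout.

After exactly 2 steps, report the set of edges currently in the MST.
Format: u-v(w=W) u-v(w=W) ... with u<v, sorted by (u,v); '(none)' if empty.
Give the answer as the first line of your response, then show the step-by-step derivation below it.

1-2(w=3) 1-5(w=3)

step 1: add edge 1-5 (w=3); MST = {1-5(w=3)}
step 2: add edge 1-2 (w=3); MST = {1-2(w=3) 1-5(w=3)}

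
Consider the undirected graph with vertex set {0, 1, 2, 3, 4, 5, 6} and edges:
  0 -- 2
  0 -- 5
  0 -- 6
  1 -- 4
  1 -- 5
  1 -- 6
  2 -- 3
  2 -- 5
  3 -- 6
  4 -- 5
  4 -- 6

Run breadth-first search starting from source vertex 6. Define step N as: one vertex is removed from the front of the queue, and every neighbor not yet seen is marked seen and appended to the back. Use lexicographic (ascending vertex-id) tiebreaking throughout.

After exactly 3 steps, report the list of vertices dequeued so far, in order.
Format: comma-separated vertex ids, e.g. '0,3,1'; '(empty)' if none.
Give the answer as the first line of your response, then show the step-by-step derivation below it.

6,0,1

step 1: dequeue 6; queue=[0,1,3,4]; order=6
step 2: dequeue 0; queue=[1,3,4,2,5]; order=6,0
step 3: dequeue 1; queue=[3,4,2,5]; order=6,0,1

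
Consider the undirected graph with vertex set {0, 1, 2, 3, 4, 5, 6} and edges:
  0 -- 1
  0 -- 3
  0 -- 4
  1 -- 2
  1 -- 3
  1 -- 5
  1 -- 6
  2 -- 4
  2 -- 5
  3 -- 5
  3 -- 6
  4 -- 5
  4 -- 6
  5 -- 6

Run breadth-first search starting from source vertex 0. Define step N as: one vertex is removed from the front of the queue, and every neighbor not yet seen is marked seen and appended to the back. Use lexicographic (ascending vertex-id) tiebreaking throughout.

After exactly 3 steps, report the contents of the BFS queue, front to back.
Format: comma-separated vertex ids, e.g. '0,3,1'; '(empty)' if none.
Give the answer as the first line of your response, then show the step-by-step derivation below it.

4,2,5,6

step 1: dequeue 0; queue=[1,3,4]; order=0
step 2: dequeue 1; queue=[3,4,2,5,6]; order=0,1
step 3: dequeue 3; queue=[4,2,5,6]; order=0,1,3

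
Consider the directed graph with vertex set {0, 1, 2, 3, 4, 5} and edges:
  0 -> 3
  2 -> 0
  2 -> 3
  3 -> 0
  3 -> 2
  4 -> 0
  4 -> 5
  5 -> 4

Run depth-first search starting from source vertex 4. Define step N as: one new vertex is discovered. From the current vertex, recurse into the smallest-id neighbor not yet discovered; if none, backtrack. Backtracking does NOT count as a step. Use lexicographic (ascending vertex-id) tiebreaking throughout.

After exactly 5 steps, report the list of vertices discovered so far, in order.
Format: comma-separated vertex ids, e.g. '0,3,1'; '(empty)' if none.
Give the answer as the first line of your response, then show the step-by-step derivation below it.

4,0,3,2,5

step 1: discover 4; path=4; order=4
step 2: discover 0; path=4>0; order=4,0
step 3: discover 3; path=4>0>3; order=4,0,3
step 4: discover 2; path=4>0>3>2; order=4,0,3,2
step 5: discover 5; path=4>5; order=4,0,3,2,5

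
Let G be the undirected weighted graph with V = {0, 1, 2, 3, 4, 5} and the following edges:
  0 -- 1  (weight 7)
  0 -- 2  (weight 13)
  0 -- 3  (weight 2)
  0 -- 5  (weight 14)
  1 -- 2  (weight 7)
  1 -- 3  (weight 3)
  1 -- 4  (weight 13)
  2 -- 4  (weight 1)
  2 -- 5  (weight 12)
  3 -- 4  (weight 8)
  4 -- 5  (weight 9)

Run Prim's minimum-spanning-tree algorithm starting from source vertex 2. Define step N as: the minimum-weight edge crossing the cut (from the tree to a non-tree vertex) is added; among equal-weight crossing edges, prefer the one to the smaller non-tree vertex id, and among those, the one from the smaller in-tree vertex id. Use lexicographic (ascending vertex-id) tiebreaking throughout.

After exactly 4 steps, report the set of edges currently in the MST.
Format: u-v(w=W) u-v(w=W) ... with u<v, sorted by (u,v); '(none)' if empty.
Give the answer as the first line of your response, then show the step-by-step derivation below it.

0-3(w=2) 1-2(w=7) 1-3(w=3) 2-4(w=1)

step 1: add edge 2-4 (w=1); MST = {2-4(w=1)}
step 2: add edge 1-2 (w=7); MST = {1-2(w=7) 2-4(w=1)}
step 3: add edge 1-3 (w=3); MST = {1-2(w=7) 1-3(w=3) 2-4(w=1)}
step 4: add edge 0-3 (w=2); MST = {0-3(w=2) 1-2(w=7) 1-3(w=3) 2-4(w=1)}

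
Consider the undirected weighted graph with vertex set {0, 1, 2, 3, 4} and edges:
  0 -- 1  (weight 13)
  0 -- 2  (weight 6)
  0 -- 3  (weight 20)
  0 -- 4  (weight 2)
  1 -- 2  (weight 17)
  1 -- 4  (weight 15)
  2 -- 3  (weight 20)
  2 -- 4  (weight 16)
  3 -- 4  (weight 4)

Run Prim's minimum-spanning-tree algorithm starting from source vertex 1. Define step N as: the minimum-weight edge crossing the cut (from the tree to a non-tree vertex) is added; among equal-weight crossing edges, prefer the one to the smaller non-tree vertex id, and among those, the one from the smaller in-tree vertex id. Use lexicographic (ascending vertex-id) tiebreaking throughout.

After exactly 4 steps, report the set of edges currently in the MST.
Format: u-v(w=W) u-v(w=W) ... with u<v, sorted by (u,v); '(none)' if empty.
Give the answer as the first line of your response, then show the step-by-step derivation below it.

0-1(w=13) 0-2(w=6) 0-4(w=2) 3-4(w=4)

step 1: add edge 0-1 (w=13); MST = {0-1(w=13)}
step 2: add edge 0-4 (w=2); MST = {0-1(w=13) 0-4(w=2)}
step 3: add edge 3-4 (w=4); MST = {0-1(w=13) 0-4(w=2) 3-4(w=4)}
step 4: add edge 0-2 (w=6); MST = {0-1(w=13) 0-2(w=6) 0-4(w=2) 3-4(w=4)}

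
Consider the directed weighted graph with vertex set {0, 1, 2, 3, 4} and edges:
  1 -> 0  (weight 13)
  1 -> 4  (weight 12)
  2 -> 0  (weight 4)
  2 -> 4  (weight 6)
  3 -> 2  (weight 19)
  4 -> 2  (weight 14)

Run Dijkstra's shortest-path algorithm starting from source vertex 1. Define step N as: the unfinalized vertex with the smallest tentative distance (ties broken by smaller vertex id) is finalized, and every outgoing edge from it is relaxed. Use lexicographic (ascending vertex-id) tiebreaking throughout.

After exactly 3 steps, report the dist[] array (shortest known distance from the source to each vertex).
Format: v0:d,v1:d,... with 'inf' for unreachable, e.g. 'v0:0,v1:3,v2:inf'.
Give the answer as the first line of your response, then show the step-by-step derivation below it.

v0:13,v1:0,v2:26,v3:inf,v4:12

step 1: dist = v0:13,v1:0,v2:inf,v3:inf,v4:12
step 2: dist = v0:13,v1:0,v2:26,v3:inf,v4:12
step 3: dist = v0:13,v1:0,v2:26,v3:inf,v4:12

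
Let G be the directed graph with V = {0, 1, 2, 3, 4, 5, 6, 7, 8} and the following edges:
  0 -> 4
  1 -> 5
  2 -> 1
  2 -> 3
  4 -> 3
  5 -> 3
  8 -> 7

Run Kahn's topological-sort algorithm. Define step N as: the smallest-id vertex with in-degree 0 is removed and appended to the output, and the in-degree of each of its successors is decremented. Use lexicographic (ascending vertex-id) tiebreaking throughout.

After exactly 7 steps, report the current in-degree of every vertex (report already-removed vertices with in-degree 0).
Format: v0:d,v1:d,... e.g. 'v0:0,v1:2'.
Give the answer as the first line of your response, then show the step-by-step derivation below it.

v0:0,v1:0,v2:0,v3:0,v4:0,v5:0,v6:0,v7:1,v8:0

step 1: output 0; order=[0]; indeg=(0,1,0,3,0,1,0,1,0)
step 2: output 2; order=[0,2]; indeg=(0,0,0,2,0,1,0,1,0)
step 3: output 1; order=[0,2,1]; indeg=(0,0,0,2,0,0,0,1,0)
step 4: output 4; order=[0,2,1,4]; indeg=(0,0,0,1,0,0,0,1,0)
step 5: output 5; order=[0,2,1,4,5]; indeg=(0,0,0,0,0,0,0,1,0)
step 6: output 3; order=[0,2,1,4,5,3]; indeg=(0,0,0,0,0,0,0,1,0)
step 7: output 6; order=[0,2,1,4,5,3,6]; indeg=(0,0,0,0,0,0,0,1,0)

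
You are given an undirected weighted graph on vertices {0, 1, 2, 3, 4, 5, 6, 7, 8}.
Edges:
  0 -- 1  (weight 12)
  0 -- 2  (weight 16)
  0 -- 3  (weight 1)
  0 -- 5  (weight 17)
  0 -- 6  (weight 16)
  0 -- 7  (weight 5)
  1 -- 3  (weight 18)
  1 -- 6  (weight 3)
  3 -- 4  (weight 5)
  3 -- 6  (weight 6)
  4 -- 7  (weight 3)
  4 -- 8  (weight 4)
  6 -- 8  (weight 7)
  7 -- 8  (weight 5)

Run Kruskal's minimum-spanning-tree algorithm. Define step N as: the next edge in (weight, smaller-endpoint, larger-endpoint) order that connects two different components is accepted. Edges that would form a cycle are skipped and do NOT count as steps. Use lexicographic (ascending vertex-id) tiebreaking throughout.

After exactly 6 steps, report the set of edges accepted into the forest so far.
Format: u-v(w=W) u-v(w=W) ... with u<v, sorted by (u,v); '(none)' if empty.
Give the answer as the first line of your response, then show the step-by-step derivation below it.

0-3(w=1) 0-7(w=5) 1-6(w=3) 3-6(w=6) 4-7(w=3) 4-8(w=4)

step 1: add edge 0-3 (w=1); MST = {0-3(w=1)}
step 2: add edge 1-6 (w=3); MST = {0-3(w=1) 1-6(w=3)}
step 3: add edge 4-7 (w=3); MST = {0-3(w=1) 1-6(w=3) 4-7(w=3)}
step 4: add edge 4-8 (w=4); MST = {0-3(w=1) 1-6(w=3) 4-7(w=3) 4-8(w=4)}
step 5: add edge 0-7 (w=5); MST = {0-3(w=1) 0-7(w=5) 1-6(w=3) 4-7(w=3) 4-8(w=4)}
step 6: add edge 3-6 (w=6); MST = {0-3(w=1) 0-7(w=5) 1-6(w=3) 3-6(w=6) 4-7(w=3) 4-8(w=4)}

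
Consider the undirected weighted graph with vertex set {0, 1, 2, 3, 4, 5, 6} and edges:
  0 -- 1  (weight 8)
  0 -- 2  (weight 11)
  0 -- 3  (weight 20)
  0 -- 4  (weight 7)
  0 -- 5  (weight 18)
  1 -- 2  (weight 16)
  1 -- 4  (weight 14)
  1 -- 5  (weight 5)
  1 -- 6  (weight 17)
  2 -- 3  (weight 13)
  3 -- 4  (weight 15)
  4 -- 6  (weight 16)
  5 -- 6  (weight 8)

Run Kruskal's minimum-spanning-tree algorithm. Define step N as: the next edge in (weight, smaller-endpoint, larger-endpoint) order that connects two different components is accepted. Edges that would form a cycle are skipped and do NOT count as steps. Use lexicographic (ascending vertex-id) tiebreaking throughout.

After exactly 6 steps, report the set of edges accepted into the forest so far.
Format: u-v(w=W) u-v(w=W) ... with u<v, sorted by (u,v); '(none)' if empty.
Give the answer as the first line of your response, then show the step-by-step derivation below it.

0-1(w=8) 0-2(w=11) 0-4(w=7) 1-5(w=5) 2-3(w=13) 5-6(w=8)

step 1: add edge 1-5 (w=5); MST = {1-5(w=5)}
step 2: add edge 0-4 (w=7); MST = {0-4(w=7) 1-5(w=5)}
step 3: add edge 0-1 (w=8); MST = {0-1(w=8) 0-4(w=7) 1-5(w=5)}
step 4: add edge 5-6 (w=8); MST = {0-1(w=8) 0-4(w=7) 1-5(w=5) 5-6(w=8)}
step 5: add edge 0-2 (w=11); MST = {0-1(w=8) 0-2(w=11) 0-4(w=7) 1-5(w=5) 5-6(w=8)}
step 6: add edge 2-3 (w=13); MST = {0-1(w=8) 0-2(w=11) 0-4(w=7) 1-5(w=5) 2-3(w=13) 5-6(w=8)}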